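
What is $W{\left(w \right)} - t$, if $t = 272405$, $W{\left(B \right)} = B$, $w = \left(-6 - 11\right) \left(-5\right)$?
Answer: $-272320$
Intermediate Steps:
$w = 85$ ($w = \left(-17\right) \left(-5\right) = 85$)
$W{\left(w \right)} - t = 85 - 272405 = -272320$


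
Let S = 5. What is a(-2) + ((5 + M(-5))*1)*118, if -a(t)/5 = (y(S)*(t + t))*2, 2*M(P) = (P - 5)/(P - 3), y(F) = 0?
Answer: 2655/4 ≈ 663.75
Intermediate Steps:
M(P) = (-5 + P)/(2*(-3 + P)) (M(P) = ((P - 5)/(P - 3))/2 = ((-5 + P)/(-3 + P))/2 = (-5 + P)/(2*(-3 + P)))
a(t) = 0 (a(t) = -5*0*(t + t)*2 = -5*0*(2*t)*2 = -0*2 = -5*0 = 0)
a(-2) + ((5 + M(-5))*1)*118 = 0 + ((5 + (-5 - 5)/(2*(-3 - 5)))*1)*118 = 0 + ((5 + (½)*(-10)/(-8))*1)*118 = 0 + ((5 + (½)*(-⅛)*(-10))*1)*118 = 0 + ((5 + 5/8)*1)*118 = 0 + ((45/8)*1)*118 = 0 + (45/8)*118 = 0 + 2655/4 = 2655/4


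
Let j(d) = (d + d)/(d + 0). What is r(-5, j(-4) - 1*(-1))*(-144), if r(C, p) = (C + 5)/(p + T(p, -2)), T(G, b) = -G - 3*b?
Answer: 0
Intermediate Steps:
j(d) = 2 (j(d) = (2*d)/d = 2)
r(C, p) = 5/6 + C/6 (r(C, p) = (C + 5)/(p + (-p - 3*(-2))) = (5 + C)/(p + (-p + 6)) = (5 + C)/(p + (6 - p)) = (5 + C)/6 = (5 + C)*(1/6) = 5/6 + C/6)
r(-5, j(-4) - 1*(-1))*(-144) = (5/6 + (1/6)*(-5))*(-144) = (5/6 - 5/6)*(-144) = 0*(-144) = 0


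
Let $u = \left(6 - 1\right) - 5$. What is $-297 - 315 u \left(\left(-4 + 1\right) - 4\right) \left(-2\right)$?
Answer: $-297$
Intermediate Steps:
$u = 0$ ($u = 5 - 5 = 0$)
$-297 - 315 u \left(\left(-4 + 1\right) - 4\right) \left(-2\right) = -297 - 315 \cdot 0 \left(\left(-4 + 1\right) - 4\right) \left(-2\right) = -297 - 315 \cdot 0 \left(-3 - 4\right) \left(-2\right) = -297 - 315 \cdot 0 \left(-7\right) \left(-2\right) = -297 - 315 \cdot 0 \left(-2\right) = -297 - 0 = -297 + 0 = -297$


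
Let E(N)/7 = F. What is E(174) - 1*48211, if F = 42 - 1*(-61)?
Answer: -47490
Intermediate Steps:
F = 103 (F = 42 + 61 = 103)
E(N) = 721 (E(N) = 7*103 = 721)
E(174) - 1*48211 = 721 - 1*48211 = 721 - 48211 = -47490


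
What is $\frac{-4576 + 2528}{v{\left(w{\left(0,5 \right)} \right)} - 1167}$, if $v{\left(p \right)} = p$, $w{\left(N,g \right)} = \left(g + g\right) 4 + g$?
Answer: $\frac{1024}{561} \approx 1.8253$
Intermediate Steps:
$w{\left(N,g \right)} = 9 g$ ($w{\left(N,g \right)} = 2 g 4 + g = 8 g + g = 9 g$)
$\frac{-4576 + 2528}{v{\left(w{\left(0,5 \right)} \right)} - 1167} = \frac{-4576 + 2528}{9 \cdot 5 - 1167} = - \frac{2048}{45 - 1167} = - \frac{2048}{-1122} = \left(-2048\right) \left(- \frac{1}{1122}\right) = \frac{1024}{561}$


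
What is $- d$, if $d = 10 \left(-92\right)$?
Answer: $920$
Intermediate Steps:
$d = -920$
$- d = \left(-1\right) \left(-920\right) = 920$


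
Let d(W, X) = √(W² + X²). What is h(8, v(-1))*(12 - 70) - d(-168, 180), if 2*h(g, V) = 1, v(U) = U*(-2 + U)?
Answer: -29 - 12*√421 ≈ -275.22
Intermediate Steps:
h(g, V) = ½ (h(g, V) = (½)*1 = ½)
h(8, v(-1))*(12 - 70) - d(-168, 180) = (12 - 70)/2 - √((-168)² + 180²) = (½)*(-58) - √(28224 + 32400) = -29 - √60624 = -29 - 12*√421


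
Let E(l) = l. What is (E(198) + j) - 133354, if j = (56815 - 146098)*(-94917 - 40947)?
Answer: 12130212356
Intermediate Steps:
j = 12130345512 (j = -89283*(-135864) = 12130345512)
(E(198) + j) - 133354 = (198 + 12130345512) - 133354 = 12130345710 - 133354 = 12130212356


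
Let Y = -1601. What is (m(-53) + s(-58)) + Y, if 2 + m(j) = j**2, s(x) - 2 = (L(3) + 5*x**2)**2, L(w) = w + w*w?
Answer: 283317432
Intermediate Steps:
L(w) = w + w**2
s(x) = 2 + (12 + 5*x**2)**2 (s(x) = 2 + (3*(1 + 3) + 5*x**2)**2 = 2 + (3*4 + 5*x**2)**2 = 2 + (12 + 5*x**2)**2)
m(j) = -2 + j**2
(m(-53) + s(-58)) + Y = ((-2 + (-53)**2) + (2 + (12 + 5*(-58)**2)**2)) - 1601 = ((-2 + 2809) + (2 + (12 + 5*3364)**2)) - 1601 = (2807 + (2 + (12 + 16820)**2)) - 1601 = (2807 + (2 + 16832**2)) - 1601 = (2807 + (2 + 283316224)) - 1601 = (2807 + 283316226) - 1601 = 283319033 - 1601 = 283317432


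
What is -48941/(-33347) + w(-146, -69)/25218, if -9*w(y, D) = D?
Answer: 3703349395/2522833938 ≈ 1.4679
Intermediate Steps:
w(y, D) = -D/9
-48941/(-33347) + w(-146, -69)/25218 = -48941/(-33347) - 1/9*(-69)/25218 = -48941*(-1/33347) + (23/3)*(1/25218) = 48941/33347 + 23/75654 = 3703349395/2522833938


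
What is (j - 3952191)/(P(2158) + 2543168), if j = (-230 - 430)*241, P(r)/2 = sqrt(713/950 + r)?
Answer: -2483205471002400/1536079573552387 + 20556255*sqrt(77930894)/3072159147104774 ≈ -1.6165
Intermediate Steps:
P(r) = 2*sqrt(713/950 + r)
j = -159060 (j = -660*241 = -159060)
(j - 3952191)/(P(2158) + 2543168) = (-159060 - 3952191)/(sqrt(27094 + 36100*2158)/95 + 2543168) = -4111251/(sqrt(27094 + 77903800)/95 + 2543168) = -4111251/(sqrt(77930894)/95 + 2543168) = -4111251/(2543168 + sqrt(77930894)/95)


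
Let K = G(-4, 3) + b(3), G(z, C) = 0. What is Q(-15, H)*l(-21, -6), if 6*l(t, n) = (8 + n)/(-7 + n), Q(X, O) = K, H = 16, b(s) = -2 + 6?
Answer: -4/39 ≈ -0.10256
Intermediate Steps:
b(s) = 4
K = 4 (K = 0 + 4 = 4)
Q(X, O) = 4
l(t, n) = (8 + n)/(6*(-7 + n)) (l(t, n) = ((8 + n)/(-7 + n))/6 = (8 + n)/(6*(-7 + n)))
Q(-15, H)*l(-21, -6) = 4*((8 - 6)/(6*(-7 - 6))) = 4*((⅙)*2/(-13)) = 4*((⅙)*(-1/13)*2) = 4*(-1/39) = -4/39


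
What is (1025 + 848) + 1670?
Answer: 3543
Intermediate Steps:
(1025 + 848) + 1670 = 1873 + 1670 = 3543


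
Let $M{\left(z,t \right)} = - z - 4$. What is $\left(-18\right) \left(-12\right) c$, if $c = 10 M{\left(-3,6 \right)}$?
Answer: $-2160$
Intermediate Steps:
$M{\left(z,t \right)} = -4 - z$
$c = -10$ ($c = 10 \left(-4 - -3\right) = 10 \left(-4 + 3\right) = 10 \left(-1\right) = -10$)
$\left(-18\right) \left(-12\right) c = \left(-18\right) \left(-12\right) \left(-10\right) = 216 \left(-10\right) = -2160$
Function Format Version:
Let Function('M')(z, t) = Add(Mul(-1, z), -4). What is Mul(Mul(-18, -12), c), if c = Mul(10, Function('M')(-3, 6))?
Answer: -2160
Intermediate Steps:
Function('M')(z, t) = Add(-4, Mul(-1, z))
c = -10 (c = Mul(10, Add(-4, Mul(-1, -3))) = Mul(10, Add(-4, 3)) = Mul(10, -1) = -10)
Mul(Mul(-18, -12), c) = Mul(Mul(-18, -12), -10) = Mul(216, -10) = -2160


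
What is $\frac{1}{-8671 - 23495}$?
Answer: $- \frac{1}{32166} \approx -3.1089 \cdot 10^{-5}$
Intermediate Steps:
$\frac{1}{-8671 - 23495} = \frac{1}{-32166} = - \frac{1}{32166}$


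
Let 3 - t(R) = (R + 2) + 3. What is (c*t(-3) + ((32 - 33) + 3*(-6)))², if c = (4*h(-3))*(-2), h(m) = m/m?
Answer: 729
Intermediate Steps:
h(m) = 1
t(R) = -2 - R (t(R) = 3 - ((R + 2) + 3) = 3 - ((2 + R) + 3) = 3 - (5 + R) = 3 + (-5 - R) = -2 - R)
c = -8 (c = (4*1)*(-2) = 4*(-2) = -8)
(c*t(-3) + ((32 - 33) + 3*(-6)))² = (-8*(-2 - 1*(-3)) + ((32 - 33) + 3*(-6)))² = (-8*(-2 + 3) + (-1 - 18))² = (-8*1 - 19)² = (-8 - 19)² = (-27)² = 729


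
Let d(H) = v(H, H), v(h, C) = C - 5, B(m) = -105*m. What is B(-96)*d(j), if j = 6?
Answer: 10080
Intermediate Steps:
v(h, C) = -5 + C
d(H) = -5 + H
B(-96)*d(j) = (-105*(-96))*(-5 + 6) = 10080*1 = 10080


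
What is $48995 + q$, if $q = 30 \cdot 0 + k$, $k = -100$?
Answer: $48895$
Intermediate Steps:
$q = -100$ ($q = 30 \cdot 0 - 100 = 0 - 100 = -100$)
$48995 + q = 48995 - 100 = 48895$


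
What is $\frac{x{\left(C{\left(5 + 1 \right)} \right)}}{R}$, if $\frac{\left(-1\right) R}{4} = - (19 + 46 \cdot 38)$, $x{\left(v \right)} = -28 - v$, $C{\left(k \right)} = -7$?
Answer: $- \frac{7}{2356} \approx -0.0029711$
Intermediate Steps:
$R = 7068$ ($R = - 4 \left(- (19 + 46 \cdot 38)\right) = - 4 \left(- (19 + 1748)\right) = - 4 \left(\left(-1\right) 1767\right) = \left(-4\right) \left(-1767\right) = 7068$)
$\frac{x{\left(C{\left(5 + 1 \right)} \right)}}{R} = \frac{-28 - -7}{7068} = \left(-28 + 7\right) \frac{1}{7068} = \left(-21\right) \frac{1}{7068} = - \frac{7}{2356}$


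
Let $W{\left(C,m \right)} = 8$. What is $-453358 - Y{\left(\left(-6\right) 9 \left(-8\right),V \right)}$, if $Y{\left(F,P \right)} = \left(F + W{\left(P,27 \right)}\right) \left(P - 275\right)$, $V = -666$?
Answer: $-39318$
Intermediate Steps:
$Y{\left(F,P \right)} = \left(-275 + P\right) \left(8 + F\right)$ ($Y{\left(F,P \right)} = \left(F + 8\right) \left(P - 275\right) = \left(8 + F\right) \left(-275 + P\right) = \left(-275 + P\right) \left(8 + F\right)$)
$-453358 - Y{\left(\left(-6\right) 9 \left(-8\right),V \right)} = -453358 - \left(-2200 - 275 \left(-6\right) 9 \left(-8\right) + 8 \left(-666\right) + \left(-6\right) 9 \left(-8\right) \left(-666\right)\right) = -453358 - \left(-2200 - 275 \left(\left(-54\right) \left(-8\right)\right) - 5328 + \left(-54\right) \left(-8\right) \left(-666\right)\right) = -453358 - \left(-2200 - 118800 - 5328 + 432 \left(-666\right)\right) = -453358 - \left(-2200 - 118800 - 5328 - 287712\right) = -453358 - -414040 = -453358 + 414040 = -39318$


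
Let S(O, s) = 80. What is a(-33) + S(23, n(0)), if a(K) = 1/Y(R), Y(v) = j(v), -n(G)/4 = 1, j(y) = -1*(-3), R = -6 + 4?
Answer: 241/3 ≈ 80.333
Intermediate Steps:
R = -2
j(y) = 3
n(G) = -4 (n(G) = -4*1 = -4)
Y(v) = 3
a(K) = 1/3
a(-33) + S(23, n(0)) = 1/3 + 80 = 241/3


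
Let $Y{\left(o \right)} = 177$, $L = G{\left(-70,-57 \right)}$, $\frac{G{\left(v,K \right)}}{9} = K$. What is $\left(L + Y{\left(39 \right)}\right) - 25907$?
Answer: $-26243$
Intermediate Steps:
$G{\left(v,K \right)} = 9 K$
$L = -513$ ($L = 9 \left(-57\right) = -513$)
$\left(L + Y{\left(39 \right)}\right) - 25907 = \left(-513 + 177\right) - 25907 = -336 - 25907 = -26243$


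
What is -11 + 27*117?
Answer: 3148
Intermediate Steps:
-11 + 27*117 = -11 + 3159 = 3148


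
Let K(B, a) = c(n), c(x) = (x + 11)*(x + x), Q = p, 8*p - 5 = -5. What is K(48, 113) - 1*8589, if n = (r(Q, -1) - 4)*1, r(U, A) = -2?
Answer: -8649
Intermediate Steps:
p = 0 (p = 5/8 + (⅛)*(-5) = 5/8 - 5/8 = 0)
Q = 0
n = -6 (n = (-2 - 4)*1 = -6*1 = -6)
c(x) = 2*x*(11 + x) (c(x) = (11 + x)*(2*x) = 2*x*(11 + x))
K(B, a) = -60 (K(B, a) = 2*(-6)*(11 - 6) = 2*(-6)*5 = -60)
K(48, 113) - 1*8589 = -60 - 1*8589 = -60 - 8589 = -8649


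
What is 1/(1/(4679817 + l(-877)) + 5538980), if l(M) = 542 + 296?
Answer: 4680655/25926054431901 ≈ 1.8054e-7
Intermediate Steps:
l(M) = 838
1/(1/(4679817 + l(-877)) + 5538980) = 1/(1/(4679817 + 838) + 5538980) = 1/(1/4680655 + 5538980) = 1/(25926054431901/4680655) = 4680655/25926054431901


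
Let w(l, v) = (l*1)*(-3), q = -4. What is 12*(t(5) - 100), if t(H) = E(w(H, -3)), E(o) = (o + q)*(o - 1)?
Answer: 2448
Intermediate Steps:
w(l, v) = -3*l (w(l, v) = l*(-3) = -3*l)
E(o) = (-1 + o)*(-4 + o) (E(o) = (o - 4)*(o - 1) = (-4 + o)*(-1 + o) = (-1 + o)*(-4 + o))
t(H) = 4 + 9*H² + 15*H (t(H) = 4 + (-3*H)² - (-15)*H = 4 + 9*H² + 15*H)
12*(t(5) - 100) = 12*((4 + 9*5² + 15*5) - 100) = 12*((4 + 9*25 + 75) - 100) = 12*((4 + 225 + 75) - 100) = 12*(304 - 100) = 12*204 = 2448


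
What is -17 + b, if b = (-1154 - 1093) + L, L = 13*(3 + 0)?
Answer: -2225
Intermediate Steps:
L = 39 (L = 13*3 = 39)
b = -2208 (b = (-1154 - 1093) + 39 = -2247 + 39 = -2208)
-17 + b = -17 - 2208 = -2225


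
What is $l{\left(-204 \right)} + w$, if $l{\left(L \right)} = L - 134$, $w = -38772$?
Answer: $-39110$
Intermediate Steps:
$l{\left(L \right)} = -134 + L$
$l{\left(-204 \right)} + w = \left(-134 - 204\right) - 38772 = -338 - 38772 = -39110$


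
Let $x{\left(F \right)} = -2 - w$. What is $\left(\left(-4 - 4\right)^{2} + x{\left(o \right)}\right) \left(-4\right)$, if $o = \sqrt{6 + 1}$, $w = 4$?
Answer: $-232$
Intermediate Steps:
$o = \sqrt{7} \approx 2.6458$
$x{\left(F \right)} = -6$ ($x{\left(F \right)} = -2 - 4 = -6$)
$\left(\left(-4 - 4\right)^{2} + x{\left(o \right)}\right) \left(-4\right) = \left(\left(-4 - 4\right)^{2} - 6\right) \left(-4\right) = \left(\left(-8\right)^{2} - 6\right) \left(-4\right) = \left(64 - 6\right) \left(-4\right) = 58 \left(-4\right) = -232$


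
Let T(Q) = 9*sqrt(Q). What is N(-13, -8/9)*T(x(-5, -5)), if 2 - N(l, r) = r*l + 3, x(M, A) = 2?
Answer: -113*sqrt(2) ≈ -159.81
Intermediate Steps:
N(l, r) = -1 - l*r (N(l, r) = 2 - (r*l + 3) = 2 - (l*r + 3) = 2 - (3 + l*r) = 2 + (-3 - l*r) = -1 - l*r)
N(-13, -8/9)*T(x(-5, -5)) = (-1 - 1*(-13)*(-8/9))*(9*sqrt(2)) = (-1 - 104/9)*(9*sqrt(2)) = -113*sqrt(2)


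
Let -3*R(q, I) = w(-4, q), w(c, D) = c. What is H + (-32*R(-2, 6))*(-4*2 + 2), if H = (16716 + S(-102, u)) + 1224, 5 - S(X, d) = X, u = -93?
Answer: 18303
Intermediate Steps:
S(X, d) = 5 - X
R(q, I) = 4/3 (R(q, I) = -⅓*(-4) = 4/3)
H = 18047 (H = (16716 + (5 - 1*(-102))) + 1224 = (16716 + (5 + 102)) + 1224 = (16716 + 107) + 1224 = 16823 + 1224 = 18047)
H + (-32*R(-2, 6))*(-4*2 + 2) = 18047 + (-32*4/3)*(-4*2 + 2) = 18047 - 128*(-8 + 2)/3 = 18047 - 128/3*(-6) = 18047 + 256 = 18303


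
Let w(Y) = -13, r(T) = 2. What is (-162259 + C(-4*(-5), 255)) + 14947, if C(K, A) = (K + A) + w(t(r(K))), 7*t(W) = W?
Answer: -147050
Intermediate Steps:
t(W) = W/7
C(K, A) = -13 + A + K (C(K, A) = (K + A) - 13 = (A + K) - 13 = -13 + A + K)
(-162259 + C(-4*(-5), 255)) + 14947 = (-162259 + (-13 + 255 - 4*(-5))) + 14947 = (-162259 + (-13 + 255 + 20)) + 14947 = (-162259 + 262) + 14947 = -161997 + 14947 = -147050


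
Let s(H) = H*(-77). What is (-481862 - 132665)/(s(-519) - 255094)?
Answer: 614527/215131 ≈ 2.8565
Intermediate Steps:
s(H) = -77*H
(-481862 - 132665)/(s(-519) - 255094) = (-481862 - 132665)/(-77*(-519) - 255094) = -614527/(39963 - 255094) = -614527/(-215131) = -614527*(-1/215131) = 614527/215131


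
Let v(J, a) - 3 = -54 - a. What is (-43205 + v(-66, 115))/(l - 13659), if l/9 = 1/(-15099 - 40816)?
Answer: 808363155/254580998 ≈ 3.1753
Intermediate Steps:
v(J, a) = -51 - a (v(J, a) = 3 + (-54 - a) = -51 - a)
l = -9/55915 (l = 9/(-15099 - 40816) = 9/(-55915) = 9*(-1/55915) = -9/55915 ≈ -0.00016096)
(-43205 + v(-66, 115))/(l - 13659) = (-43205 + (-51 - 1*115))/(-9/55915 - 13659) = (-43205 + (-51 - 115))/(-763742994/55915) = (-43205 - 166)*(-55915/763742994) = -43371*(-55915/763742994) = 808363155/254580998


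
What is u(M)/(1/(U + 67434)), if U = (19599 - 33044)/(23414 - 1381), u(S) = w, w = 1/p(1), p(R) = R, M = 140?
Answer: 1485759877/22033 ≈ 67433.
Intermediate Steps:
w = 1 (w = 1/1 = 1)
u(S) = 1
U = -13445/22033 ≈ -0.61022
u(M)/(1/(U + 67434)) = 1/1/(-13445/22033 + 67434) = 1/1/(1485759877/22033) = 1/(22033/1485759877) = 1*(1485759877/22033) = 1485759877/22033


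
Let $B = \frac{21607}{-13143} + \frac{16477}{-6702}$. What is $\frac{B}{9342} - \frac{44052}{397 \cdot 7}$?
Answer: $- \frac{447539566934479}{28232044002708} \approx -15.852$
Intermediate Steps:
$B = - \frac{40151925}{9787154}$ ($B = 21607 \left(- \frac{1}{13143}\right) + 16477 \left(- \frac{1}{6702}\right) = - \frac{21607}{13143} - \frac{16477}{6702} = - \frac{40151925}{9787154} \approx -4.1025$)
$\frac{B}{9342} - \frac{44052}{397 \cdot 7} = - \frac{40151925}{9787154 \cdot 9342} - \frac{44052}{397 \cdot 7} = \left(- \frac{40151925}{9787154}\right) \frac{1}{9342} - \frac{44052}{2779} = - \frac{4461325}{10159065852} - \frac{44052}{2779} = - \frac{447539566934479}{28232044002708}$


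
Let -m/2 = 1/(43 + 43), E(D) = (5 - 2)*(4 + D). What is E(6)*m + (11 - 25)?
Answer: -632/43 ≈ -14.698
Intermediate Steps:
E(D) = 12 + 3*D (E(D) = 3*(4 + D) = 12 + 3*D)
m = -1/43 (m = -2/(43 + 43) = -2/86 = -2*1/86 = -1/43 ≈ -0.023256)
E(6)*m + (11 - 25) = (12 + 3*6)*(-1/43) + (11 - 25) = (12 + 18)*(-1/43) - 14 = 30*(-1/43) - 14 = -30/43 - 14 = -632/43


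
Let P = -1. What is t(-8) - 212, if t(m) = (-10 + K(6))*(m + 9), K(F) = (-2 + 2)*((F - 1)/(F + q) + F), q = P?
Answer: -222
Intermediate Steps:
q = -1
K(F) = 0 (K(F) = (-2 + 2)*((F - 1)/(F - 1) + F) = 0*((-1 + F)/(-1 + F) + F) = 0*(1 + F) = 0)
t(m) = -90 - 10*m (t(m) = (-10 + 0)*(m + 9) = -10*(9 + m) = -90 - 10*m)
t(-8) - 212 = (-90 - 10*(-8)) - 212 = (-90 + 80) - 212 = -10 - 212 = -222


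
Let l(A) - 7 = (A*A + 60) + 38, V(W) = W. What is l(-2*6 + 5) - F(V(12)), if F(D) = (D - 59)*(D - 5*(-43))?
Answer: 10823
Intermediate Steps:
l(A) = 105 + A² (l(A) = 7 + ((A*A + 60) + 38) = 7 + ((A² + 60) + 38) = 7 + ((60 + A²) + 38) = 7 + (98 + A²) = 105 + A²)
F(D) = (-59 + D)*(215 + D) (F(D) = (-59 + D)*(D + 215) = (-59 + D)*(215 + D))
l(-2*6 + 5) - F(V(12)) = (105 + (-2*6 + 5)²) - (-12685 + 12² + 156*12) = (105 + (-12 + 5)²) - (-12685 + 144 + 1872) = (105 + (-7)²) - 1*(-10669) = (105 + 49) + 10669 = 154 + 10669 = 10823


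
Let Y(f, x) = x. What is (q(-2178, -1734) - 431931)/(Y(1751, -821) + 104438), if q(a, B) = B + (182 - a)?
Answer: -431305/103617 ≈ -4.1625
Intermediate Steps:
q(a, B) = 182 + B - a
(q(-2178, -1734) - 431931)/(Y(1751, -821) + 104438) = ((182 - 1734 - 1*(-2178)) - 431931)/(-821 + 104438) = ((182 - 1734 + 2178) - 431931)/103617 = (626 - 431931)*(1/103617) = -431305*1/103617 = -431305/103617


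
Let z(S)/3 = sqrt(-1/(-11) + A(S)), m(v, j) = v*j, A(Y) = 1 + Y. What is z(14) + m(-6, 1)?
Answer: -6 + 3*sqrt(1826)/11 ≈ 5.6541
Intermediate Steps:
m(v, j) = j*v
z(S) = 3*sqrt(12/11 + S) (z(S) = 3*sqrt(-1/(-11) + (1 + S)) = 3*sqrt(-1*(-1/11) + (1 + S)) = 3*sqrt(1/11 + (1 + S)) = 3*sqrt(12/11 + S))
z(14) + m(-6, 1) = 3*sqrt(132 + 121*14)/11 + 1*(-6) = 3*sqrt(132 + 1694)/11 - 6 = 3*sqrt(1826)/11 - 6 = -6 + 3*sqrt(1826)/11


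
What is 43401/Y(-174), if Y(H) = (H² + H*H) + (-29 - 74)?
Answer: 43401/60449 ≈ 0.71798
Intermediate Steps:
Y(H) = -103 + 2*H² (Y(H) = (H² + H²) - 103 = 2*H² - 103 = -103 + 2*H²)
43401/Y(-174) = 43401/(-103 + 2*(-174)²) = 43401/(-103 + 2*30276) = 43401/(-103 + 60552) = 43401/60449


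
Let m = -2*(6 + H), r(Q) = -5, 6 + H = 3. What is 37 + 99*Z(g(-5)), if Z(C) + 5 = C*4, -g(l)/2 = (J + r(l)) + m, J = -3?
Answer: 10630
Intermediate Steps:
H = -3 (H = -6 + 3 = -3)
m = -6 (m = -2*(6 - 3) = -2*3 = -6)
g(l) = 28 (g(l) = -2*((-3 - 5) - 6) = -2*(-8 - 6) = -2*(-14) = 28)
Z(C) = -5 + 4*C (Z(C) = -5 + C*4 = -5 + 4*C)
37 + 99*Z(g(-5)) = 37 + 99*(-5 + 4*28) = 37 + 99*(-5 + 112) = 37 + 99*107 = 37 + 10593 = 10630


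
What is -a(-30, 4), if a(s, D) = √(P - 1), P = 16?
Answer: -√15 ≈ -3.8730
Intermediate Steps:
a(s, D) = √15 (a(s, D) = √(16 - 1) = √15)
-a(-30, 4) = -√15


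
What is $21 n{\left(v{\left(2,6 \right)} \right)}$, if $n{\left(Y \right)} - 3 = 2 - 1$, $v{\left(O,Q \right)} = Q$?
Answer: $84$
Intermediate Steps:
$n{\left(Y \right)} = 4$ ($n{\left(Y \right)} = 3 + \left(2 - 1\right) = 3 + 1 = 4$)
$21 n{\left(v{\left(2,6 \right)} \right)} = 21 \cdot 4 = 84$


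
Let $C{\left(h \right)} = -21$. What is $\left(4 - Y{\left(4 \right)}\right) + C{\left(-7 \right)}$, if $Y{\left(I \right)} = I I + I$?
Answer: $-37$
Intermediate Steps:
$Y{\left(I \right)} = I + I^{2}$ ($Y{\left(I \right)} = I^{2} + I = I + I^{2}$)
$\left(4 - Y{\left(4 \right)}\right) + C{\left(-7 \right)} = \left(4 - 4 \left(1 + 4\right)\right) - 21 = \left(4 - 4 \cdot 5\right) - 21 = \left(4 - 20\right) - 21 = -16 - 21 = -37$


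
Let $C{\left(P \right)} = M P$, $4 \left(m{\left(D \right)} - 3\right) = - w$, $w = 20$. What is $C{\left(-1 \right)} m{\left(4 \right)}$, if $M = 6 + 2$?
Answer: $16$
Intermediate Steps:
$m{\left(D \right)} = -2$ ($m{\left(D \right)} = 3 + \frac{\left(-1\right) 20}{4} = 3 + \frac{1}{4} \left(-20\right) = 3 - 5 = -2$)
$M = 8$
$C{\left(P \right)} = 8 P$
$C{\left(-1 \right)} m{\left(4 \right)} = 8 \left(-1\right) \left(-2\right) = \left(-8\right) \left(-2\right) = 16$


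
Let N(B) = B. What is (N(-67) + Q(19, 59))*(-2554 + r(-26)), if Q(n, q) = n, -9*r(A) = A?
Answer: 367360/3 ≈ 1.2245e+5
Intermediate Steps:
r(A) = -A/9
(N(-67) + Q(19, 59))*(-2554 + r(-26)) = (-67 + 19)*(-2554 - 1/9*(-26)) = -48*(-2554 + 26/9) = -48*(-22960/9) = 367360/3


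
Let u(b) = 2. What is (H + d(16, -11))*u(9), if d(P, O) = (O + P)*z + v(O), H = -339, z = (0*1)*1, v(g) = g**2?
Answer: -436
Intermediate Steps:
z = 0 (z = 0*1 = 0)
d(P, O) = O**2 (d(P, O) = (O + P)*0 + O**2 = 0 + O**2 = O**2)
(H + d(16, -11))*u(9) = (-339 + (-11)**2)*2 = (-339 + 121)*2 = -218*2 = -436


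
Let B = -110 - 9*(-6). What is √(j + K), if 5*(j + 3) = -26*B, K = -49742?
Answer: I*√1236345/5 ≈ 222.38*I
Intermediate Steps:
B = -56 (B = -110 - 1*(-54) = -110 + 54 = -56)
j = 1441/5 (j = -3 + (-26*(-56))/5 = -3 + (⅕)*1456 = -3 + 1456/5 = 1441/5 ≈ 288.20)
√(j + K) = √(1441/5 - 49742) = √(-247269/5) = I*√1236345/5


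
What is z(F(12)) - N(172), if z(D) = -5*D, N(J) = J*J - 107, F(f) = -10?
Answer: -29427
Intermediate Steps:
N(J) = -107 + J² (N(J) = J² - 107 = -107 + J²)
z(F(12)) - N(172) = -5*(-10) - (-107 + 172²) = 50 - (-107 + 29584) = 50 - 1*29477 = 50 - 29477 = -29427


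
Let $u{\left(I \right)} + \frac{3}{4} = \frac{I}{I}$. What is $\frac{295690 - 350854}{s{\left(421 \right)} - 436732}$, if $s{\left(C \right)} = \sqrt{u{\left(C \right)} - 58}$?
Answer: $\frac{96367536192}{762939359527} + \frac{110328 i \sqrt{231}}{762939359527} \approx 0.12631 + 2.1979 \cdot 10^{-6} i$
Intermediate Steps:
$u{\left(I \right)} = \frac{1}{4}$ ($u{\left(I \right)} = - \frac{3}{4} + \frac{I}{I} = - \frac{3}{4} + 1 = \frac{1}{4}$)
$s{\left(C \right)} = \frac{i \sqrt{231}}{2}$ ($s{\left(C \right)} = \sqrt{\frac{1}{4} - 58} = \sqrt{- \frac{231}{4}} = \frac{i \sqrt{231}}{2}$)
$\frac{295690 - 350854}{s{\left(421 \right)} - 436732} = \frac{295690 - 350854}{\frac{i \sqrt{231}}{2} - 436732} = - \frac{55164}{-436732 + \frac{i \sqrt{231}}{2}}$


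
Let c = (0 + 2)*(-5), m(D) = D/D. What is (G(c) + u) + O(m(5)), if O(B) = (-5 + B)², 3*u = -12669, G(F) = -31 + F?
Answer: -4248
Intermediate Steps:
m(D) = 1
c = -10 (c = 2*(-5) = -10)
u = -4223 (u = (⅓)*(-12669) = -4223)
(G(c) + u) + O(m(5)) = ((-31 - 10) - 4223) + (-5 + 1)² = (-41 - 4223) + (-4)² = -4264 + 16 = -4248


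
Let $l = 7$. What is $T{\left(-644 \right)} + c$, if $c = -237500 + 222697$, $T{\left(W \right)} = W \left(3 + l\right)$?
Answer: $-21243$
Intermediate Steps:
$T{\left(W \right)} = 10 W$ ($T{\left(W \right)} = W \left(3 + 7\right) = W 10 = 10 W$)
$c = -14803$
$T{\left(-644 \right)} + c = 10 \left(-644\right) - 14803 = -6440 - 14803 = -21243$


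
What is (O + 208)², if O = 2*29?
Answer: 70756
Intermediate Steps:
O = 58
(O + 208)² = (58 + 208)² = 266² = 70756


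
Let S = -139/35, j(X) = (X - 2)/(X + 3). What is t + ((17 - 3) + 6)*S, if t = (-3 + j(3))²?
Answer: -17993/252 ≈ -71.401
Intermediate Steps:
j(X) = (-2 + X)/(3 + X)
t = 289/36 (t = (-3 + (-2 + 3)/(3 + 3))² = (-3 + 1/6)² = (-3 + (⅙)*1)² = (-3 + ⅙)² = (-17/6)² = 289/36 ≈ 8.0278)
S = -139/35 (S = -139*1/35 = -139/35 ≈ -3.9714)
t + ((17 - 3) + 6)*S = 289/36 + ((17 - 3) + 6)*(-139/35) = 289/36 + (14 + 6)*(-139/35) = 289/36 + 20*(-139/35) = 289/36 - 556/7 = -17993/252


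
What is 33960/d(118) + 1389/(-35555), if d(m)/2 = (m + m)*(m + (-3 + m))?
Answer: 131836392/488774585 ≈ 0.26973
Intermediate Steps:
d(m) = 4*m*(-3 + 2*m) (d(m) = 2*((m + m)*(m + (-3 + m))) = 2*((2*m)*(-3 + 2*m)) = 2*(2*m*(-3 + 2*m)) = 4*m*(-3 + 2*m))
33960/d(118) + 1389/(-35555) = 33960/((4*118*(-3 + 2*118))) + 1389/(-35555) = 33960/((4*118*(-3 + 236))) + 1389*(-1/35555) = 33960/((4*118*233)) - 1389/35555 = 33960/109976 - 1389/35555 = 33960*(1/109976) - 1389/35555 = 4245/13747 - 1389/35555 = 131836392/488774585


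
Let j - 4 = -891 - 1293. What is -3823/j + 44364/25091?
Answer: 192636413/54698380 ≈ 3.5218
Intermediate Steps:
j = -2180 (j = 4 + (-891 - 1293) = 4 - 2184 = -2180)
-3823/j + 44364/25091 = -3823/(-2180) + 44364/25091 = -3823*(-1/2180) + 44364*(1/25091) = 3823/2180 + 44364/25091 = 192636413/54698380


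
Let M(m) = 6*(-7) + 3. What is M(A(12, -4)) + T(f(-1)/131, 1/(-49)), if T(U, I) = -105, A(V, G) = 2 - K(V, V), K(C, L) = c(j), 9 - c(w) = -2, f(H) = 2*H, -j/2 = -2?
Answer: -144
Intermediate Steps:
j = 4 (j = -2*(-2) = 4)
c(w) = 11 (c(w) = 9 - 1*(-2) = 9 + 2 = 11)
K(C, L) = 11
A(V, G) = -9 (A(V, G) = 2 - 1*11 = 2 - 11 = -9)
M(m) = -39 (M(m) = -42 + 3 = -39)
M(A(12, -4)) + T(f(-1)/131, 1/(-49)) = -39 - 105 = -144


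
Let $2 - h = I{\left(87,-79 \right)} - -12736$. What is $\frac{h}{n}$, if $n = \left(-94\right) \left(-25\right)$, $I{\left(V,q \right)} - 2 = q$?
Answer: $- \frac{12657}{2350} \approx -5.386$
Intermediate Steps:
$I{\left(V,q \right)} = 2 + q$
$n = 2350$
$h = -12657$ ($h = 2 - \left(\left(2 - 79\right) - -12736\right) = 2 - \left(-77 + 12736\right) = 2 - 12659 = -12657$)
$\frac{h}{n} = - \frac{12657}{2350}$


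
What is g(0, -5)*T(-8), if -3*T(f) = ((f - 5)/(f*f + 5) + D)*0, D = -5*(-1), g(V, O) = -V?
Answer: 0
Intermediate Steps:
D = 5
T(f) = 0 (T(f) = -((f - 5)/(f*f + 5) + 5)*0/3 = -((-5 + f)/(f² + 5) + 5)*0/3 = -((-5 + f)/(5 + f²) + 5)*0/3 = -(5 + (-5 + f)/(5 + f²))*0/3 = -⅓*0 = 0)
g(0, -5)*T(-8) = -1*0*0 = 0*0 = 0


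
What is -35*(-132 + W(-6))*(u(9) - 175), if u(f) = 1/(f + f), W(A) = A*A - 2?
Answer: -5400535/9 ≈ -6.0006e+5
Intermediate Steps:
W(A) = -2 + A**2 (W(A) = A**2 - 2 = -2 + A**2)
u(f) = 1/(2*f)
-35*(-132 + W(-6))*(u(9) - 175) = -35*(-132 + (-2 + (-6)**2))*((1/2)/9 - 175) = -35*(-132 + (-2 + 36))*((1/2)*(1/9) - 175) = -35*(-132 + 34)*(1/18 - 175) = -(-3430)*(-3149)/18 = -35*154301/9 = -5400535/9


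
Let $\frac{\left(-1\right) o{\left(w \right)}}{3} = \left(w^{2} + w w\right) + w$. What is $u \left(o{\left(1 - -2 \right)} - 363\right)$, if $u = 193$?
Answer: $-82218$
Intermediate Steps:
$o{\left(w \right)} = - 6 w^{2} - 3 w$ ($o{\left(w \right)} = - 3 \left(\left(w^{2} + w w\right) + w\right) = - 3 \left(\left(w^{2} + w^{2}\right) + w\right) = - 3 \left(2 w^{2} + w\right) = - 3 \left(w + 2 w^{2}\right) = - 6 w^{2} - 3 w$)
$u \left(o{\left(1 - -2 \right)} - 363\right) = 193 \left(- 3 \left(1 - -2\right) \left(1 + 2 \left(1 - -2\right)\right) - 363\right) = 193 \left(- 3 \left(1 + 2\right) \left(1 + 2 \left(1 + 2\right)\right) - 363\right) = 193 \left(\left(-3\right) 3 \left(1 + 2 \cdot 3\right) - 363\right) = 193 \left(\left(-3\right) 3 \left(1 + 6\right) - 363\right) = 193 \left(\left(-3\right) 3 \cdot 7 - 363\right) = 193 \left(-63 - 363\right) = 193 \left(-426\right) = -82218$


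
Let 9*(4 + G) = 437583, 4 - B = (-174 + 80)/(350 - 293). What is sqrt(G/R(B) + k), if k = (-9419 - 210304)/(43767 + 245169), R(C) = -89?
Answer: I*sqrt(10047943764959790)/4285884 ≈ 23.388*I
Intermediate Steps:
B = 322/57 (B = 4 - (-174 + 80)/(350 - 293) = 4 - (-94)/57 = 4 - 1*(-94/57) = 4 + 94/57 = 322/57 ≈ 5.6491)
G = 145849/3 (G = -4 + (1/9)*437583 = -4 + 145861/3 = 145849/3 ≈ 48616.)
k = -73241/96312 (k = -219723/288936 = -219723*1/288936 = -73241/96312 ≈ -0.76046)
sqrt(G/R(B) + k) = sqrt((145849/3)/(-89) - 73241/96312) = sqrt((145849/3)*(-1/89) - 73241/96312) = sqrt(-145849/267 - 73241/96312) = sqrt(-4688854745/8571768) = I*sqrt(10047943764959790)/4285884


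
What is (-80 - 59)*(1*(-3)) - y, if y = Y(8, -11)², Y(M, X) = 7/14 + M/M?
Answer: 1659/4 ≈ 414.75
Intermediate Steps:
Y(M, X) = 3/2 (Y(M, X) = 7*(1/14) + 1 = ½ + 1 = 3/2)
y = 9/4 (y = (3/2)² = 9/4 ≈ 2.2500)
(-80 - 59)*(1*(-3)) - y = (-80 - 59)*(1*(-3)) - 1*9/4 = -139*(-3) - 9/4 = 417 - 9/4 = 1659/4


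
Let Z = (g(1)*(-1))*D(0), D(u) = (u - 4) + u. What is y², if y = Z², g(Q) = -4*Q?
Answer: 65536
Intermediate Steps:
D(u) = -4 + 2*u (D(u) = (-4 + u) + u = -4 + 2*u)
Z = -16 (Z = (-4*1*(-1))*(-4 + 2*0) = (-4*(-1))*(-4 + 0) = 4*(-4) = -16)
y = 256 (y = (-16)² = 256)
y² = 256² = 65536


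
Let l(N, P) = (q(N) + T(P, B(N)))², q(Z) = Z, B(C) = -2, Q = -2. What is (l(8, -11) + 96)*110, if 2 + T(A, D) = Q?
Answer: 12320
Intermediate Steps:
T(A, D) = -4 (T(A, D) = -2 - 2 = -4)
l(N, P) = (-4 + N)² (l(N, P) = (N - 4)² = (-4 + N)²)
(l(8, -11) + 96)*110 = ((-4 + 8)² + 96)*110 = (4² + 96)*110 = (16 + 96)*110 = 112*110 = 12320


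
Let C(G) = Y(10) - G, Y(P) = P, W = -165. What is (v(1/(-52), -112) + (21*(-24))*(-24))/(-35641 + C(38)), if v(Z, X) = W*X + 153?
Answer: -30729/35669 ≈ -0.86150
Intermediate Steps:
C(G) = 10 - G
v(Z, X) = 153 - 165*X (v(Z, X) = -165*X + 153 = 153 - 165*X)
(v(1/(-52), -112) + (21*(-24))*(-24))/(-35641 + C(38)) = ((153 - 165*(-112)) + (21*(-24))*(-24))/(-35641 + (10 - 1*38)) = ((153 + 18480) - 504*(-24))/(-35641 + (10 - 38)) = (18633 + 12096)/(-35641 - 28) = 30729/(-35669) = 30729*(-1/35669) = -30729/35669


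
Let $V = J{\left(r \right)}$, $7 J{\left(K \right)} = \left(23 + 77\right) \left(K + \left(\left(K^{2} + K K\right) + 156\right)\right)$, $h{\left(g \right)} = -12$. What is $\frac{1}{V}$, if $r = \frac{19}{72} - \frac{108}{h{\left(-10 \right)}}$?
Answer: $\frac{4536}{21831325} \approx 0.00020777$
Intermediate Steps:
$r = \frac{667}{72}$ ($r = \frac{19}{72} - \frac{108}{-12} = 19 \cdot \frac{1}{72} - -9 = \frac{19}{72} + 9 = \frac{667}{72} \approx 9.2639$)
$J{\left(K \right)} = \frac{15600}{7} + \frac{100 K}{7} + \frac{200 K^{2}}{7}$ ($J{\left(K \right)} = \frac{\left(23 + 77\right) \left(K + \left(\left(K^{2} + K K\right) + 156\right)\right)}{7} = \frac{100 \left(K + \left(\left(K^{2} + K^{2}\right) + 156\right)\right)}{7} = \frac{100 \left(K + \left(2 K^{2} + 156\right)\right)}{7} = \frac{100 \left(K + \left(156 + 2 K^{2}\right)\right)}{7} = \frac{100 \left(156 + K + 2 K^{2}\right)}{7} = \frac{15600 + 100 K + 200 K^{2}}{7} = \frac{15600}{7} + \frac{100 K}{7} + \frac{200 K^{2}}{7}$)
$V = \frac{21831325}{4536}$ ($V = \frac{15600}{7} + \frac{100}{7} \cdot \frac{667}{72} + \frac{200 \left(\frac{667}{72}\right)^{2}}{7} = \frac{15600}{7} + \frac{16675}{126} + \frac{200}{7} \cdot \frac{444889}{5184} = \frac{15600}{7} + \frac{16675}{126} + \frac{11122225}{4536} = \frac{21831325}{4536} \approx 4812.9$)
$\frac{1}{V} = \frac{1}{\frac{21831325}{4536}} = \frac{4536}{21831325}$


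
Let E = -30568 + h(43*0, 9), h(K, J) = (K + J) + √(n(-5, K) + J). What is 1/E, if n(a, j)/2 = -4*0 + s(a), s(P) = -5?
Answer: -30559/933852482 - I/933852482 ≈ -3.2724e-5 - 1.0708e-9*I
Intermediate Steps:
n(a, j) = -10 (n(a, j) = 2*(-4*0 - 5) = 2*(0 - 5) = 2*(-5) = -10)
h(K, J) = J + K + √(-10 + J) (h(K, J) = (K + J) + √(-10 + J) = (J + K) + √(-10 + J) = J + K + √(-10 + J))
E = -30559 + I (E = -30568 + (9 + 43*0 + √(-10 + 9)) = -30568 + (9 + 0 + √(-1)) = -30568 + (9 + 0 + I) = -30568 + (9 + I) = -30559 + I ≈ -30559.0 + 1.0*I)
1/E = 1/(-30559 + I) = (-30559 - I)/933852482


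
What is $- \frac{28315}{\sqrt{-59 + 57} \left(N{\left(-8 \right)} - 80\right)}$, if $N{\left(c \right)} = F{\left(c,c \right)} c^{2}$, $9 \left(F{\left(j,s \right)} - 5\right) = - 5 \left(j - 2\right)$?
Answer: $\frac{50967 i \sqrt{2}}{2144} \approx 33.619 i$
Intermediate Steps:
$F{\left(j,s \right)} = \frac{55}{9} - \frac{5 j}{9}$ ($F{\left(j,s \right)} = 5 + \frac{\left(-5\right) \left(j - 2\right)}{9} = 5 + \frac{\left(-5\right) \left(-2 + j\right)}{9} = 5 + \frac{10 - 5 j}{9} = 5 - \left(- \frac{10}{9} + \frac{5 j}{9}\right) = \frac{55}{9} - \frac{5 j}{9}$)
$N{\left(c \right)} = c^{2} \left(\frac{55}{9} - \frac{5 c}{9}\right)$ ($N{\left(c \right)} = \left(\frac{55}{9} - \frac{5 c}{9}\right) c^{2} = c^{2} \left(\frac{55}{9} - \frac{5 c}{9}\right)$)
$- \frac{28315}{\sqrt{-59 + 57} \left(N{\left(-8 \right)} - 80\right)} = - \frac{28315}{\sqrt{-59 + 57} \left(\frac{5 \left(-8\right)^{2} \left(11 - -8\right)}{9} - 80\right)} = - \frac{28315}{\sqrt{-2} \left(\frac{5}{9} \cdot 64 \left(11 + 8\right) - 80\right)} = - \frac{28315}{i \sqrt{2} \left(\frac{5}{9} \cdot 64 \cdot 19 - 80\right)} = - \frac{28315}{i \sqrt{2} \left(\frac{6080}{9} - 80\right)} = - \frac{28315}{i \sqrt{2} \cdot \frac{5360}{9}} = - \frac{28315}{\frac{5360}{9} i \sqrt{2}} = - 28315 \left(- \frac{9 i \sqrt{2}}{10720}\right) = \frac{50967 i \sqrt{2}}{2144}$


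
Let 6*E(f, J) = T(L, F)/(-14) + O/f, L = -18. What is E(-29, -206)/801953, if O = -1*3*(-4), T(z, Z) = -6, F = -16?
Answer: 1/325592918 ≈ 3.0713e-9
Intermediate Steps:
O = 12 (O = -3*(-4) = 12)
E(f, J) = 1/14 + 2/f (E(f, J) = (-6/(-14) + 12/f)/6 = (-6*(-1/14) + 12/f)/6 = (3/7 + 12/f)/6 = 1/14 + 2/f)
E(-29, -206)/801953 = ((1/14)*(28 - 29)/(-29))/801953 = ((1/14)*(-1/29)*(-1))*(1/801953) = (1/406)*(1/801953) = 1/325592918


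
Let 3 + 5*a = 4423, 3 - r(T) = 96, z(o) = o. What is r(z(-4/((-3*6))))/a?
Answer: -93/884 ≈ -0.10520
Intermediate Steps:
r(T) = -93 (r(T) = 3 - 1*96 = 3 - 96 = -93)
a = 884 (a = -⅗ + (⅕)*4423 = -⅗ + 4423/5 = 884)
r(z(-4/((-3*6))))/a = -93/884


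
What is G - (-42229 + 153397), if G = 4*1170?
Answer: -106488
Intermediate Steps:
G = 4680
G - (-42229 + 153397) = 4680 - (-42229 + 153397) = 4680 - 1*111168 = 4680 - 111168 = -106488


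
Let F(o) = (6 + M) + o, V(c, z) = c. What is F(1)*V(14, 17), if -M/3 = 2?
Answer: 14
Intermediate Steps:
M = -6 (M = -3*2 = -6)
F(o) = o (F(o) = (6 - 6) + o = 0 + o = o)
F(1)*V(14, 17) = 1*14 = 14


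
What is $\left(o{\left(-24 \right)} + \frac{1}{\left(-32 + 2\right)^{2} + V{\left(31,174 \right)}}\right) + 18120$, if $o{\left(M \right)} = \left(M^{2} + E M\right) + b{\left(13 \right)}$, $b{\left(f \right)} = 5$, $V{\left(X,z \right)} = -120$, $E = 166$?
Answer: $\frac{11479261}{780} \approx 14717.0$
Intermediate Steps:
$o{\left(M \right)} = 5 + M^{2} + 166 M$ ($o{\left(M \right)} = \left(M^{2} + 166 M\right) + 5 = 5 + M^{2} + 166 M$)
$\left(o{\left(-24 \right)} + \frac{1}{\left(-32 + 2\right)^{2} + V{\left(31,174 \right)}}\right) + 18120 = \left(\left(5 + \left(-24\right)^{2} + 166 \left(-24\right)\right) + \frac{1}{\left(-32 + 2\right)^{2} - 120}\right) + 18120 = \left(\left(5 + 576 - 3984\right) + \frac{1}{\left(-30\right)^{2} - 120}\right) + 18120 = \left(-3403 + \frac{1}{900 - 120}\right) + 18120 = \left(-3403 + \frac{1}{780}\right) + 18120 = - \frac{2654339}{780} + 18120 = \frac{11479261}{780}$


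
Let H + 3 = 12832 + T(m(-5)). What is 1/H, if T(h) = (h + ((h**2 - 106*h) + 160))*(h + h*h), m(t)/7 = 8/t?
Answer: 625/112364941 ≈ 5.5622e-6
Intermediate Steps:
m(t) = 56/t (m(t) = 7*(8/t) = 56/t)
T(h) = (h + h**2)*(160 + h**2 - 105*h) (T(h) = (h + (160 + h**2 - 106*h))*(h + h**2) = (160 + h**2 - 105*h)*(h + h**2) = (h + h**2)*(160 + h**2 - 105*h))
H = 112364941/625 (H = -3 + (12832 + (56/(-5))*(160 + (56/(-5))**3 - 104*(56/(-5))**2 + 55*(56/(-5)))) = -3 + (12832 + (56*(-1/5))*(160 + (56*(-1/5))**3 - 104*(56*(-1/5))**2 + 55*(56*(-1/5)))) = -3 + (12832 - 56*(160 + (-56/5)**3 - 104*(-56/5)**2 + 55*(-56/5))/5) = -3 + (12832 - 56*(160 - 175616/125 - 104*3136/25 - 616)/5) = -3 + (12832 - 56*(160 - 175616/125 - 326144/25 - 616)/5) = -3 + (12832 - 56/5*(-1863336/125)) = -3 + (12832 + 104346816/625) = -3 + 112366816/625 = 112364941/625 ≈ 1.7978e+5)
1/H = 1/(112364941/625) = 625/112364941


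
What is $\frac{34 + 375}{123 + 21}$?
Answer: $\frac{409}{144} \approx 2.8403$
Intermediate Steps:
$\frac{34 + 375}{123 + 21} = \frac{409}{144}$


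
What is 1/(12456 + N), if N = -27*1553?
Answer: -1/29475 ≈ -3.3927e-5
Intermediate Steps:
N = -41931
1/(12456 + N) = 1/(12456 - 41931) = 1/(-29475) = -1/29475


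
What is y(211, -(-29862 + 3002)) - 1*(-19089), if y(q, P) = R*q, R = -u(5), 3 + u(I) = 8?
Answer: 18034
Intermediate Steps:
u(I) = 5 (u(I) = -3 + 8 = 5)
R = -5 (R = -1*5 = -5)
y(q, P) = -5*q
y(211, -(-29862 + 3002)) - 1*(-19089) = -5*211 - 1*(-19089) = -1055 + 19089 = 18034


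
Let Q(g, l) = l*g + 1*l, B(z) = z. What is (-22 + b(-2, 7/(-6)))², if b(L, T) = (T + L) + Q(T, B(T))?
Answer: 808201/1296 ≈ 623.61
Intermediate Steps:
Q(g, l) = l + g*l (Q(g, l) = g*l + l = l + g*l)
b(L, T) = L + T + T*(1 + T) (b(L, T) = (T + L) + T*(1 + T) = (L + T) + T*(1 + T) = L + T + T*(1 + T))
(-22 + b(-2, 7/(-6)))² = (-22 + (-2 + 7/(-6) + (7/(-6))*(1 + 7/(-6))))² = (-22 + (-2 + 7*(-⅙) + (7*(-⅙))*(1 + 7*(-⅙))))² = (-22 + (-2 - 7/6 - 7*(1 - 7/6)/6))² = (-22 + (-2 - 7/6 - 7/6*(-⅙)))² = (-22 + (-2 - 7/6 + 7/36))² = (-22 - 107/36)² = (-899/36)² = 808201/1296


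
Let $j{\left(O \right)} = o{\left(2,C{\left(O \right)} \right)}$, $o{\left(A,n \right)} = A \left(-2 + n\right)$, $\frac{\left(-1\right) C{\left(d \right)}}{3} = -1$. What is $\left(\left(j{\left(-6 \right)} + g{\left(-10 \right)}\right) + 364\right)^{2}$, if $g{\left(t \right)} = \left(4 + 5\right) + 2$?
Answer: $142129$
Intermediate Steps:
$C{\left(d \right)} = 3$ ($C{\left(d \right)} = \left(-3\right) \left(-1\right) = 3$)
$g{\left(t \right)} = 11$ ($g{\left(t \right)} = 9 + 2 = 11$)
$j{\left(O \right)} = 2$ ($j{\left(O \right)} = 2 \left(-2 + 3\right) = 2 \cdot 1 = 2$)
$\left(\left(j{\left(-6 \right)} + g{\left(-10 \right)}\right) + 364\right)^{2} = \left(\left(2 + 11\right) + 364\right)^{2} = \left(13 + 364\right)^{2} = 377^{2} = 142129$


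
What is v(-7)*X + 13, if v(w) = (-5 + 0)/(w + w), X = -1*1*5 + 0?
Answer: 157/14 ≈ 11.214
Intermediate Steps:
X = -5 (X = -1*5 + 0 = -5 + 0 = -5)
v(w) = -5/(2*w) (v(w) = -5*1/(2*w) = -5/(2*w))
v(-7)*X + 13 = -5/2/(-7)*(-5) + 13 = -5/2*(-⅐)*(-5) + 13 = (5/14)*(-5) + 13 = -25/14 + 13 = 157/14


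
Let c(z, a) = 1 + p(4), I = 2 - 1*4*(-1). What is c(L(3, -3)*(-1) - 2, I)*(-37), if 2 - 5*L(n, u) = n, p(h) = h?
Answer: -185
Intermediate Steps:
L(n, u) = ⅖ - n/5
I = 6 (I = 2 - 4*(-1) = 2 + 4 = 6)
c(z, a) = 5 (c(z, a) = 1 + 4 = 5)
c(L(3, -3)*(-1) - 2, I)*(-37) = 5*(-37) = -185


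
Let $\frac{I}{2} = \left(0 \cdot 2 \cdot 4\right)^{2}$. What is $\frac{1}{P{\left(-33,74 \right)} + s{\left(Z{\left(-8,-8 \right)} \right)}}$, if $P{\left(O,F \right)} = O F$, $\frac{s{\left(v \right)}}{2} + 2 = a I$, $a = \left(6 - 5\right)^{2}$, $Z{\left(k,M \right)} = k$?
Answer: $- \frac{1}{2446} \approx -0.00040883$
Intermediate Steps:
$I = 0$ ($I = 2 \left(0 \cdot 2 \cdot 4\right)^{2} = 2 \left(0 \cdot 4\right)^{2} = 2 \cdot 0^{2} = 2 \cdot 0 = 0$)
$a = 1$ ($a = 1^{2} = 1$)
$s{\left(v \right)} = -4$ ($s{\left(v \right)} = -4 + 2 \cdot 1 \cdot 0 = -4 + 2 \cdot 0 = -4 + 0 = -4$)
$P{\left(O,F \right)} = F O$
$\frac{1}{P{\left(-33,74 \right)} + s{\left(Z{\left(-8,-8 \right)} \right)}} = \frac{1}{74 \left(-33\right) - 4} = \frac{1}{-2442 - 4} = \frac{1}{-2446} = - \frac{1}{2446}$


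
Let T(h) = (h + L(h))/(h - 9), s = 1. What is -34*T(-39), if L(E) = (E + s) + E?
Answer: -493/6 ≈ -82.167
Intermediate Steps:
L(E) = 1 + 2*E (L(E) = (E + 1) + E = (1 + E) + E = 1 + 2*E)
T(h) = (1 + 3*h)/(-9 + h) (T(h) = (h + (1 + 2*h))/(h - 9) = (1 + 3*h)/(-9 + h))
-34*T(-39) = -34*(1 + 3*(-39))/(-9 - 39) = -34*(1 - 117)/(-48) = -(-17)*(-116)/24 = -34*29/12 = -493/6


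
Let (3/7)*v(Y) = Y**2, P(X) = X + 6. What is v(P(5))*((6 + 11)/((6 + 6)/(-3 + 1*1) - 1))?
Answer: -2057/3 ≈ -685.67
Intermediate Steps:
P(X) = 6 + X
v(Y) = 7*Y**2/3
v(P(5))*((6 + 11)/((6 + 6)/(-3 + 1*1) - 1)) = (7*(6 + 5)**2/3)*((6 + 11)/((6 + 6)/(-3 + 1*1) - 1)) = ((7/3)*11**2)*(17/(12/(-3 + 1) - 1)) = ((7/3)*121)*(17/(12/(-2) - 1)) = 847*(17/(12*(-1/2) - 1))/3 = 847*(17/(-6 - 1))/3 = 847*(17/(-7))/3 = 847*(17*(-1/7))/3 = (847/3)*(-17/7) = -2057/3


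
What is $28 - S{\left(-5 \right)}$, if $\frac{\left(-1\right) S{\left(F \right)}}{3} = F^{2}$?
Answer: $103$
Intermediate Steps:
$S{\left(F \right)} = - 3 F^{2}$
$28 - S{\left(-5 \right)} = 28 - - 3 \left(-5\right)^{2} = 28 - \left(-3\right) 25 = 28 - -75 = 28 + 75 = 103$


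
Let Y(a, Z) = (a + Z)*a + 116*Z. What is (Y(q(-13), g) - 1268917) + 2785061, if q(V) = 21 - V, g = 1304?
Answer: 1712900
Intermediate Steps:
Y(a, Z) = 116*Z + a*(Z + a) (Y(a, Z) = (Z + a)*a + 116*Z = a*(Z + a) + 116*Z = 116*Z + a*(Z + a))
(Y(q(-13), g) - 1268917) + 2785061 = (((21 - 1*(-13))² + 116*1304 + 1304*(21 - 1*(-13))) - 1268917) + 2785061 = (((21 + 13)² + 151264 + 1304*(21 + 13)) - 1268917) + 2785061 = ((34² + 151264 + 1304*34) - 1268917) + 2785061 = ((1156 + 151264 + 44336) - 1268917) + 2785061 = (196756 - 1268917) + 2785061 = -1072161 + 2785061 = 1712900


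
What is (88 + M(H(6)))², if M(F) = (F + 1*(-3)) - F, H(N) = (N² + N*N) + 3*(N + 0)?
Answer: 7225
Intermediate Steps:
H(N) = 2*N² + 3*N (H(N) = (N² + N²) + 3*N = 2*N² + 3*N)
M(F) = -3 (M(F) = (F - 3) - F = (-3 + F) - F = -3)
(88 + M(H(6)))² = (88 - 3)² = 85² = 7225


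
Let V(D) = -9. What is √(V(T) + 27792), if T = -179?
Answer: 63*√7 ≈ 166.68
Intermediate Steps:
√(V(T) + 27792) = √(-9 + 27792) = √27783 = 63*√7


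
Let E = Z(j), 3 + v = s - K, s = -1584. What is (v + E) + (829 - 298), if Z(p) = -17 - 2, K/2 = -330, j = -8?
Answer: -415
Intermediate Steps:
K = -660 (K = 2*(-330) = -660)
Z(p) = -19
v = -927 (v = -3 + (-1584 - 1*(-660)) = -3 + (-1584 + 660) = -3 - 924 = -927)
E = -19
(v + E) + (829 - 298) = (-927 - 19) + (829 - 298) = -946 + 531 = -415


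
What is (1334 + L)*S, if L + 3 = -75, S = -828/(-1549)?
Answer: 1039968/1549 ≈ 671.38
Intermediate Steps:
S = 828/1549 (S = -828*(-1/1549) = 828/1549 ≈ 0.53454)
L = -78 (L = -3 - 75 = -78)
(1334 + L)*S = (1334 - 78)*(828/1549) = 1256*(828/1549) = 1039968/1549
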